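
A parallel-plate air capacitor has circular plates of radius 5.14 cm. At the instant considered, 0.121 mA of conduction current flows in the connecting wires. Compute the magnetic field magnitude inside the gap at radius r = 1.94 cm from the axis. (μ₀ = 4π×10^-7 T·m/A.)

1.78×10^-10 T

By continuity the displacement current in the gap matches the conduction current: I_d = 1.21×10^-4 A.
For r < R the Ampère–Maxwell law gives B(2πr) = μ₀ I_d (r²/R²), so B = μ₀ I_d r/(2πR²) = (4π×10^-7)(1.21×10^-4)(0.0194)/(2π·0.0514²) = 1.78×10^-10 T.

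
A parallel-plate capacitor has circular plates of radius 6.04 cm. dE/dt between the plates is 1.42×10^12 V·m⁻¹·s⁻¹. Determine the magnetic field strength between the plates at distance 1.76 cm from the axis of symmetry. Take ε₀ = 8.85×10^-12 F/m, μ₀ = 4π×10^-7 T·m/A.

1.39×10^-7 T

Through the whole plate area (πR² = 0.01146 m²), I_d = ε₀ πR² dE/dt = 0.1440 A.
∮B·dl = μ₀ I_d,enc with I_d,enc = I_d r²/R² = 0.01223 A; so B = μ₀ I_d,enc/(2πr) = 1.39×10^-7 T.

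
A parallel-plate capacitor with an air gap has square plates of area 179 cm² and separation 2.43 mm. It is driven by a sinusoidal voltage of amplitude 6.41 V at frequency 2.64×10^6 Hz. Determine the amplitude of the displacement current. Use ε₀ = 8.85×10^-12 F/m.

6.93×10^-3 A

The displacement current equals the conduction current C dV/dt, which peaks at C V₀ ω.
With C = ε₀A/d = (8.85×10^-12)(0.0179)/(2.43×10^-3) = 6.519×10^-11 F and ω = 2πf = 1.659×10^7 rad/s, I_d,max = (6.519×10^-11)(6.41)(1.659×10^7) = 6.93×10^-3 A.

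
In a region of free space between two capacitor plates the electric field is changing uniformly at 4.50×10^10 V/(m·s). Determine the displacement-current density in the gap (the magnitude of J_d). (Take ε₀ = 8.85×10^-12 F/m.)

0.398 A/m²

J_d = ε₀ dE/dt = (8.85×10^-12)(4.50×10^10) = 0.398 A/m².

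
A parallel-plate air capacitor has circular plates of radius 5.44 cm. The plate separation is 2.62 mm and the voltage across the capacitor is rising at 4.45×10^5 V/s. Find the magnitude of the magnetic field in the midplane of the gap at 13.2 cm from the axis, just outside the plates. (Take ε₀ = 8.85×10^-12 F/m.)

2.12×10^-11 T

With E = V/d, dE/dt = 1.698×10^8 V/(m·s) and πR² = 9.297×10^-3 m², giving I_d = ε₀ πR² dE/dt = 1.397×10^-5 A.
For r ≥ R the full I_d is enclosed: B = μ₀ I_d/(2πr) = (4π×10^-7)(1.397×10^-5)/(2π·0.132) = 2.12×10^-11 T.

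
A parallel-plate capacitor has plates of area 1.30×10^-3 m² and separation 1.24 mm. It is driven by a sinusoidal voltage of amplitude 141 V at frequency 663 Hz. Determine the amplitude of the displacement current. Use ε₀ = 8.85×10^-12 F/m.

5.45×10^-6 A

(dE/dt)_max = V₀ω/d = 4.737×10^8 V/(m·s); ω = 2πf = 4166 rad/s.
I_d,max = ε₀ A (dE/dt)_max = (8.85×10^-12)(1.30×10^-3)(4.737×10^8) = 5.45×10^-6 A.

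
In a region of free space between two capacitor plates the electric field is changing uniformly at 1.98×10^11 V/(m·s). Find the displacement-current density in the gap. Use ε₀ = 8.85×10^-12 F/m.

1.75 A/m²

J_d = ε₀ dE/dt = (8.85×10^-12)(1.98×10^11) = 1.75 A/m².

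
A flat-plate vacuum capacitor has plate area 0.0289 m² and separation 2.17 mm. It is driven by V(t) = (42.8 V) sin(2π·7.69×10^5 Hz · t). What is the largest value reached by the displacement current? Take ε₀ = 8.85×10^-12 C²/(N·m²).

(dE/dt)_max = V₀ω/d = 9.530×10^10 V/(m·s); ω = 2πf = 4.832×10^6 rad/s.
I_d,max = ε₀ A (dE/dt)_max = (8.85×10^-12)(0.0289)(9.530×10^10) = 0.0244 A.

0.0244 A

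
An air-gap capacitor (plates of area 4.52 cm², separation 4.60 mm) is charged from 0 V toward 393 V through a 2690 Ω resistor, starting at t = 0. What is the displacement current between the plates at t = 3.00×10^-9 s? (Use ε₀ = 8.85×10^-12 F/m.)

With C = ε₀A/d = (8.85×10^-12)(4.52×10^-4)/(4.60×10^-3) = 8.696×10^-13 F, the time constant is τ = RC = 2.339×10^-9 s, so t/τ = 1.283 and e^(−t/τ) = 0.2772.
I_d = I_cond = (V₀/R) e^(−t/τ) = (0.1461)(0.2772) = 0.0405 A.

0.0405 A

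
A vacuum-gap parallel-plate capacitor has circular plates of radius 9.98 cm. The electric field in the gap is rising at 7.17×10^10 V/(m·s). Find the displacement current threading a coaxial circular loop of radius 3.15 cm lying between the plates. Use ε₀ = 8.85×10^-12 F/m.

1.98×10^-3 A

Total displacement current: I_d = ε₀(πR²)(dE/dt) = (8.85×10^-12)(0.03129)(7.17×10^10) = 0.01985 A.
The field is uniform, so I_d,enc = I_d (r/R)² = (0.01985)(3.15/9.98)² = 1.98×10^-3 A.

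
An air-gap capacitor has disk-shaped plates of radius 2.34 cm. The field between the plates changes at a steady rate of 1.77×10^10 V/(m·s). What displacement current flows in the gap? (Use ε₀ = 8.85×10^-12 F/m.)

With a uniform field, Φ_E = EA, so I_d = ε₀ A dE/dt = 2.69×10^-4 A.

2.69×10^-4 A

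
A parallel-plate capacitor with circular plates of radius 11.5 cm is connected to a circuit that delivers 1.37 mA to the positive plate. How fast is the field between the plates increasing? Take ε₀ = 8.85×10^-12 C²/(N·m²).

The displacement current between the plates equals the conduction current, I_d = 1.37 mA.
Inverting I_d = ε₀ A dE/dt gives dE/dt = 1.37×10^-3 / (8.85×10^-12 · 0.04155) = 3.73×10^9 V/(m·s).

3.73×10^9 V/(m·s)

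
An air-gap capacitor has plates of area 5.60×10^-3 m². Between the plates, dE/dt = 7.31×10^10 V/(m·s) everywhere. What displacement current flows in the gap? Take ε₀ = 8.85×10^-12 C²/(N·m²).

3.62×10^-3 A

I_d = ε₀ A (dE/dt) = (8.85×10^-12)(5.60×10^-3 m²)(7.31×10^10) = 3.62×10^-3 A.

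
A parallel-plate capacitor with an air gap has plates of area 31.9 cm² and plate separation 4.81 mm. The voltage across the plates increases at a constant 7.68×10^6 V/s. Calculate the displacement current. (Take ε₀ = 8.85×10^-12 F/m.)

4.51×10^-5 A

The displacement current equals the charging current C dV/dt. With C = ε₀A/d = (8.85×10^-12)(3.19×10^-3)/(4.81×10^-3) = 5.869×10^-12 F, I_d = (5.869×10^-12)(7.68×10^6) = 4.51×10^-5 A.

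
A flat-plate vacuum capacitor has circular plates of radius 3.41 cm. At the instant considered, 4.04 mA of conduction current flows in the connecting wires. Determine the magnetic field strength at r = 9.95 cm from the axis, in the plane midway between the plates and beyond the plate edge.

8.12×10^-9 T

Between the plates the displacement current equals the wire current: I_d = 4.04 mA = 4.04×10^-3 A.
Outside the plates the loop encloses all of I_d, so B·2πr = μ₀ I_d and B = 8.12×10^-9 T.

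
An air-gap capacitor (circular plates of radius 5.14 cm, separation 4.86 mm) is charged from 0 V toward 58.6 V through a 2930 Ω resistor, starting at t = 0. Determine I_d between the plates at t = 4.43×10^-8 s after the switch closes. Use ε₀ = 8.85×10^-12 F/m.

7.35×10^-3 A

C = ε₀A/d = (8.85×10^-12)(8.300×10^-3)/(4.86×10^-3) = 1.511×10^-11 F and τ = RC = 4.427×10^-8 s. I_d in the gap equals the RC charging current.
I_d(t) = (V₀/R) e^(−t/τ) = 0.02000 · e^(−1.001) = 7.35×10^-3 A.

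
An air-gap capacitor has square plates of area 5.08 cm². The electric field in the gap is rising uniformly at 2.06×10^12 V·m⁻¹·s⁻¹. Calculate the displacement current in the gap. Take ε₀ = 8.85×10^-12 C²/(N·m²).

9.26×10^-3 A

I_d = ε₀ A (dE/dt) = (8.85×10^-12)(5.08×10^-4 m²)(2.06×10^12) = 9.26×10^-3 A.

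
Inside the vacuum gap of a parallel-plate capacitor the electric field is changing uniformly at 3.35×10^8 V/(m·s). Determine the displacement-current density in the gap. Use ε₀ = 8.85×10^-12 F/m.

J_d = ε₀ ∂E/∂t, so J_d = 2.96×10^-3 A/m².

2.96×10^-3 A/m²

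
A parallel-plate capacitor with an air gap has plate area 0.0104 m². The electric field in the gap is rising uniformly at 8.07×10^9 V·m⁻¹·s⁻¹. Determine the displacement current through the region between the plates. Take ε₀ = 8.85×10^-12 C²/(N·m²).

7.43×10^-4 A

I_d = ε₀ A (dE/dt) = (8.85×10^-12)(0.0104 m²)(8.07×10^9) = 7.43×10^-4 A.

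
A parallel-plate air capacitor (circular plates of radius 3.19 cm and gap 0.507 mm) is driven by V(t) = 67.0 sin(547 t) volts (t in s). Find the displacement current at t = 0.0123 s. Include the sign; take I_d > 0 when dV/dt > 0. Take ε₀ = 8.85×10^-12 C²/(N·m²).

1.85×10^-6 A

C = ε₀A/d = (8.85×10^-12)(3.197×10^-3)/(5.07×10^-4) = 5.581×10^-11 F. dV/dt = V₀ω·cos(ωt); at ωt = 6.7281 rad this factor is 0.9026.
I_d = C dV/dt = (5.581×10^-11)(67.0)(547)(0.9026) = 1.85×10^-6 A.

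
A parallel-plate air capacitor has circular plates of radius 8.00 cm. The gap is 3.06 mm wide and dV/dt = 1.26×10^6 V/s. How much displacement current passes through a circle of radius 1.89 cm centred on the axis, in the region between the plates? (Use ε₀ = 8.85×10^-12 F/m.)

4.09×10^-6 A

I_d = C dV/dt with C = ε₀πR²/d = 5.816×10^-11 F, so I_d = (5.816×10^-11)(1.26×10^6) = 7.328×10^-5 A.
The field is uniform, so I_d,enc = I_d (r/R)² = (7.328×10^-5)(1.89/8.00)² = 4.09×10^-6 A.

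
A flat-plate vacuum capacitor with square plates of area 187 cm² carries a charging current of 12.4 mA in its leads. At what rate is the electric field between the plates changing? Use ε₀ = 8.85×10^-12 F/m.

7.49×10^10 V/(m·s)

The displacement current between the plates equals the conduction current, I_d = 12.4 mA.
Then dE/dt = I_d/(ε₀A) = 7.49×10^10 V/(m·s).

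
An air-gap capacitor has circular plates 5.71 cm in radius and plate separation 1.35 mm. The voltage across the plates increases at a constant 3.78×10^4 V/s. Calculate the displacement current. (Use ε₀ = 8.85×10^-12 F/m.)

2.54×10^-6 A

The field between the plates is E = V/d, so dE/dt = (3.78×10^4)/(1.35×10^-3 m) = 2.800×10^7 V/(m·s).
I_d = ε₀ A (dE/dt) = (8.85×10^-12)(0.01024)(2.800×10^7) = 2.54×10^-6 A.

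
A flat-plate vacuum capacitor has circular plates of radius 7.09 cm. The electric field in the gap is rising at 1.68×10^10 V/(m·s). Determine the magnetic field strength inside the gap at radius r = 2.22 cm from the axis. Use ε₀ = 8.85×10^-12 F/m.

Total displacement current: I_d = ε₀(πR²)(dE/dt) = (8.85×10^-12)(0.01579)(1.68×10^10) = 2.348×10^-3 A.
For r < R the Ampère–Maxwell law gives B(2πr) = μ₀ I_d (r²/R²), so B = μ₀ I_d r/(2πR²) = (4π×10^-7)(2.348×10^-3)(0.0222)/(2π·0.0709²) = 2.07×10^-9 T.

2.07×10^-9 T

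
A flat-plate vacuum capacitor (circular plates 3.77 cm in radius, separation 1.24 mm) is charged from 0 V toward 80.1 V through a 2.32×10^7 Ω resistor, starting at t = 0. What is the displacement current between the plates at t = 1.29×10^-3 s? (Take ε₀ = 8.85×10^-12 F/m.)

With C = ε₀A/d = (8.85×10^-12)(4.465×10^-3)/(1.24×10^-3) = 3.187×10^-11 F, the time constant is τ = RC = 7.394×10^-4 s, so t/τ = 1.745 and e^(−t/τ) = 0.1746.
I_d = I_cond = (V₀/R) e^(−t/τ) = (3.453×10^-6)(0.1746) = 6.03×10^-7 A.

6.03×10^-7 A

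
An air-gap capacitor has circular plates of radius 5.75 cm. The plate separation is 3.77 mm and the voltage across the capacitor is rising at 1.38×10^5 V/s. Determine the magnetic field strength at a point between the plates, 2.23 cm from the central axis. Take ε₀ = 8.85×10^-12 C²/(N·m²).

4.54×10^-12 T

dE/dt = (dV/dt)/d = 3.660×10^7 V/(m·s); I_d = ε₀(πR²)(dE/dt) = (8.85×10^-12)(0.01039)(3.660×10^7) = 3.365×10^-6 A.
An Ampèrian loop of radius r encloses a fraction (r/R)² of I_d. Then B·2πr = μ₀ I_d (r/R)², giving B = μ₀ I_d r/(2πR²) = 4.54×10^-12 T.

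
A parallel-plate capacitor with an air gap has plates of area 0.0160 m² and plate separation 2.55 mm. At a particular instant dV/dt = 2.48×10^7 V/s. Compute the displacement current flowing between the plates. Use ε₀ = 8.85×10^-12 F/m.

1.38×10^-3 A

The displacement current equals the charging current C dV/dt. With C = ε₀A/d = (8.85×10^-12)(0.0160)/(2.55×10^-3) = 5.553×10^-11 F, I_d = (5.553×10^-11)(2.48×10^7) = 1.38×10^-3 A.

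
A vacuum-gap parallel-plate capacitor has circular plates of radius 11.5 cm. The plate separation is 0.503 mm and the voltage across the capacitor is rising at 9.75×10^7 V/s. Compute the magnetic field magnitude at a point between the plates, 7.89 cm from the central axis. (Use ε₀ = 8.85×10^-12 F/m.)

8.50×10^-8 T

I_d = C dV/dt with C = ε₀πR²/d = 7.310×10^-10 F, so I_d = (7.310×10^-10)(9.75×10^7) = 0.07127 A.
An Ampèrian loop of radius r encloses a fraction (r/R)² of I_d. Then B·2πr = μ₀ I_d (r/R)², giving B = μ₀ I_d r/(2πR²) = 8.50×10^-8 T.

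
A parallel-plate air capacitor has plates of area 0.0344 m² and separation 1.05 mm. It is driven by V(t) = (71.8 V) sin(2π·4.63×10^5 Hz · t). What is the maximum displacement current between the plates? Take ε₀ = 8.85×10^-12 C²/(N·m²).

0.0606 A

(dE/dt)_max = V₀ω/d = 1.989×10^11 V/(m·s); ω = 2πf = 2.909×10^6 rad/s.
I_d,max = ε₀ A (dE/dt)_max = (8.85×10^-12)(0.0344)(1.989×10^11) = 0.0606 A.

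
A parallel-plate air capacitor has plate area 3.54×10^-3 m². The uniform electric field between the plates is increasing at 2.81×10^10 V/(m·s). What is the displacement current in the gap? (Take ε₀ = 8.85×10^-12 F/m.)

8.80×10^-4 A

The displacement current is ε₀ times dΦ_E/dt = ε₀ A dE/dt = (8.85×10^-12)(3.54×10^-3)(2.81×10^10) = 8.80×10^-4 A.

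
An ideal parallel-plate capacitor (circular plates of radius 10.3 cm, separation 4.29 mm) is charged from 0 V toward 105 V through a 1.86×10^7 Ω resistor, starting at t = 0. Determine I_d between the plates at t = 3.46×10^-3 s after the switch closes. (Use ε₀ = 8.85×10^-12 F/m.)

3.77×10^-7 A

C = ε₀A/d = (8.85×10^-12)(0.03333)/(4.29×10^-3) = 6.876×10^-11 F and τ = RC = 1.279×10^-3 s. I_d in the gap equals the RC charging current.
I_d(t) = (V₀/R) e^(−t/τ) = 5.645×10^-6 · e^(−2.705) = 3.77×10^-7 A.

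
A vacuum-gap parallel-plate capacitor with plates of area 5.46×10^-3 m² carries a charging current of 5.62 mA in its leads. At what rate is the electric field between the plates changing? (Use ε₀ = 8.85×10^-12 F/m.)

1.16×10^11 V/(m·s)

The displacement current between the plates equals the conduction current, I_d = 5.62 mA.
Then dE/dt = I_d/(ε₀A) = 1.16×10^11 V/(m·s).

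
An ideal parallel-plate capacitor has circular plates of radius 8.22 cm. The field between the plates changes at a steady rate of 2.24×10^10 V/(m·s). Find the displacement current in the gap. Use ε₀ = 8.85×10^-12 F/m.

4.21×10^-3 A

With a uniform field, Φ_E = EA, so I_d = ε₀ A dE/dt = 4.21×10^-3 A.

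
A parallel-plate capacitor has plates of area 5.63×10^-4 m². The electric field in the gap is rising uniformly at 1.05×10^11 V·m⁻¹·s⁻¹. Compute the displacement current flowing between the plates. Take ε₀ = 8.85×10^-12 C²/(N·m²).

The displacement current is ε₀ times dΦ_E/dt = ε₀ A dE/dt = (8.85×10^-12)(5.63×10^-4)(1.05×10^11) = 5.23×10^-4 A.

5.23×10^-4 A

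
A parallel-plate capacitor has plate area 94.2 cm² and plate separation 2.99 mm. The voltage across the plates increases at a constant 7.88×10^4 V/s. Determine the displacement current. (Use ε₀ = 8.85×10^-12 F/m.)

2.20×10^-6 A

E = V/d so dE/dt = (dV/dt)/d = 2.635×10^7 V/(m·s), and I_d = ε₀ A dE/dt = (8.85×10^-12)(9.42×10^-3)(2.635×10^7) = 2.20×10^-6 A.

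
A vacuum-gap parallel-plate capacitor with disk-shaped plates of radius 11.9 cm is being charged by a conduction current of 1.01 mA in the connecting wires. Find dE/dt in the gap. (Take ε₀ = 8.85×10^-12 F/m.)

Charge continuity gives I_d = I = 1.01×10^-3 A between the plates.
Then dE/dt = I_d/(ε₀A) = 2.57×10^9 V/(m·s).

2.57×10^9 V/(m·s)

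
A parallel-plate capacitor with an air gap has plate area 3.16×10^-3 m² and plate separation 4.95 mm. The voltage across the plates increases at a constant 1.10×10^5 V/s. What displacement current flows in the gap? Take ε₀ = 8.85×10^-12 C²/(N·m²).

6.21×10^-7 A

E = V/d so dE/dt = (dV/dt)/d = 2.222×10^7 V/(m·s), and I_d = ε₀ A dE/dt = (8.85×10^-12)(3.16×10^-3)(2.222×10^7) = 6.21×10^-7 A.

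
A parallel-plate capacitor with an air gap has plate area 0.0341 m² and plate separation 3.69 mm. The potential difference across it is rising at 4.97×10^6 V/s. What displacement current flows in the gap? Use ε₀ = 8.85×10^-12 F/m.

C = ε₀A/d = (8.85×10^-12)(0.0341)/(3.69×10^-3) = 8.178×10^-11 F.
I_d = C dV/dt = (8.178×10^-11)(4.97×10^6) = 4.06×10^-4 A.

4.06×10^-4 A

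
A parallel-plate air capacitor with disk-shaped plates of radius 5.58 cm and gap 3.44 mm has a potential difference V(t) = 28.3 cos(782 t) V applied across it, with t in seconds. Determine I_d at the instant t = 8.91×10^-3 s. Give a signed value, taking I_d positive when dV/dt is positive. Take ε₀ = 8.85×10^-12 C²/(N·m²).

dV/dt = (28.3)(782)·−sin(6.96762) = -1.399×10^4 V/s.
I_d = C dV/dt with C = ε₀A/d = (8.85×10^-12)(9.782×10^-3)/(3.44×10^-3) = 2.517×10^-11 F, so I_d = (2.517×10^-11)(-1.399×10^4) = -3.52×10^-7 A.

-3.52×10^-7 A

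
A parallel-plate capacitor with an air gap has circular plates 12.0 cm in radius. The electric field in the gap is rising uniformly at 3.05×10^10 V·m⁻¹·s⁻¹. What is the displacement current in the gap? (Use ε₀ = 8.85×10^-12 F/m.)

0.0122 A

With a uniform field, Φ_E = EA, so I_d = ε₀ A dE/dt = 0.0122 A.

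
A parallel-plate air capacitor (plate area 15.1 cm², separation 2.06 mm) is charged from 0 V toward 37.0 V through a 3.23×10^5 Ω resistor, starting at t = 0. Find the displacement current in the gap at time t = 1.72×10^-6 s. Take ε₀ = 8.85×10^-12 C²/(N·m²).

With C = ε₀A/d = (8.85×10^-12)(1.51×10^-3)/(2.06×10^-3) = 6.487×10^-12 F, the time constant is τ = RC = 2.095×10^-6 s, so t/τ = 0.8210 and e^(−t/τ) = 0.4400.
I_d = I_cond = (V₀/R) e^(−t/τ) = (1.146×10^-4)(0.4400) = 5.04×10^-5 A.

5.04×10^-5 A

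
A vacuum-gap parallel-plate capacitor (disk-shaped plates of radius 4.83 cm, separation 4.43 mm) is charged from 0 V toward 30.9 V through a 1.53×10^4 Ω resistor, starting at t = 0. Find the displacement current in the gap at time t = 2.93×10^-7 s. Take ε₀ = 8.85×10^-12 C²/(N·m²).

C = ε₀A/d = (8.85×10^-12)(7.329×10^-3)/(4.43×10^-3) = 1.464×10^-11 F and τ = RC = 2.240×10^-7 s. I_d in the gap equals the RC charging current.
I_d(t) = (V₀/R) e^(−t/τ) = 2.020×10^-3 · e^(−1.308) = 5.46×10^-4 A.

5.46×10^-4 A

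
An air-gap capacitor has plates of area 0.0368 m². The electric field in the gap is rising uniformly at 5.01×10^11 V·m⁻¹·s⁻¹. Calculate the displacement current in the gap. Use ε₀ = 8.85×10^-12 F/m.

With a uniform field, Φ_E = EA, so I_d = ε₀ A dE/dt = 0.163 A.

0.163 A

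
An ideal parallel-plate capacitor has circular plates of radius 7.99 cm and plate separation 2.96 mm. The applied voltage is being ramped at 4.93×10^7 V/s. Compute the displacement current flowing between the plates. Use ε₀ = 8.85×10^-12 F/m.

The displacement current equals the charging current C dV/dt. With C = ε₀A/d = (8.85×10^-12)(0.02006)/(2.96×10^-3) = 5.998×10^-11 F, I_d = (5.998×10^-11)(4.93×10^7) = 2.96×10^-3 A.

2.96×10^-3 A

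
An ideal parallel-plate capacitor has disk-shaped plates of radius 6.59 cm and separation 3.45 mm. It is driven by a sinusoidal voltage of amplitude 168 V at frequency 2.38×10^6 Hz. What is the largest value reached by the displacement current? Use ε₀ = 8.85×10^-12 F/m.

C = ε₀A/d = (8.85×10^-12)(0.01364)/(3.45×10^-3) = 3.499×10^-11 F; ω = 2πf = 1.495×10^7 rad/s.
I_d = C dV/dt, so |I_d|_max = C V₀ ω = (3.499×10^-11)(168)(1.495×10^7) = 0.0879 A.

0.0879 A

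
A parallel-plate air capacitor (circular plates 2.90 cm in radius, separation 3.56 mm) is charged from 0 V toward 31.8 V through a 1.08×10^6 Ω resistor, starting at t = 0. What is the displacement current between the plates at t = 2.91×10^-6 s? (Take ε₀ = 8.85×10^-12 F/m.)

1.95×10^-5 A

C = ε₀A/d = (8.85×10^-12)(2.642×10^-3)/(3.56×10^-3) = 6.568×10^-12 F and τ = RC = 7.093×10^-6 s. I_d in the gap equals the RC charging current.
I_d(t) = (V₀/R) e^(−t/τ) = 2.944×10^-5 · e^(−0.4103) = 1.95×10^-5 A.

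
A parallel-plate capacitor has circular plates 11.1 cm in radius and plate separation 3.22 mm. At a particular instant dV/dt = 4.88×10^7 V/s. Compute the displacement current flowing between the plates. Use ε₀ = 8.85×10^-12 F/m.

E = V/d so dE/dt = (dV/dt)/d = 1.516×10^10 V/(m·s), and I_d = ε₀ A dE/dt = (8.85×10^-12)(0.03871)(1.516×10^10) = 5.19×10^-3 A.

5.19×10^-3 A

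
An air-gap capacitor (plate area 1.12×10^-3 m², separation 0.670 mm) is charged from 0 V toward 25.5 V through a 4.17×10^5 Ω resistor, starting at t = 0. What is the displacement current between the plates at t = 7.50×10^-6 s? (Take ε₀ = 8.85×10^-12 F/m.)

C = ε₀A/d = (8.85×10^-12)(1.12×10^-3)/(6.70×10^-4) = 1.479×10^-11 F and τ = RC = 6.167×10^-6 s. I_d in the gap equals the RC charging current.
I_d(t) = (V₀/R) e^(−t/τ) = 6.115×10^-5 · e^(−1.216) = 1.81×10^-5 A.

1.81×10^-5 A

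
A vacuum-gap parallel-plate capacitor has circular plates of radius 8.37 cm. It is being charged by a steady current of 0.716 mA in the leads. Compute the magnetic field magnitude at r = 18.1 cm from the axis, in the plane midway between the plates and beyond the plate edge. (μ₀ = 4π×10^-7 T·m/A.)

7.91×10^-10 T

No conduction current crosses the gap, so I_d there equals the 7.16×10^-4 A in the leads.
With r > R the enclosed displacement current is the full I_d; B = μ₀ I_d / (2πr) = 7.91×10^-10 T.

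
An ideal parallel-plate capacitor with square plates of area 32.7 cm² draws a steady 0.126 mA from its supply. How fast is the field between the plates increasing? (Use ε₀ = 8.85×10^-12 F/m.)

Charge continuity gives I_d = I = 1.26×10^-4 A between the plates.
Then dE/dt = I_d/(ε₀A) = 4.35×10^9 V/(m·s).

4.35×10^9 V/(m·s)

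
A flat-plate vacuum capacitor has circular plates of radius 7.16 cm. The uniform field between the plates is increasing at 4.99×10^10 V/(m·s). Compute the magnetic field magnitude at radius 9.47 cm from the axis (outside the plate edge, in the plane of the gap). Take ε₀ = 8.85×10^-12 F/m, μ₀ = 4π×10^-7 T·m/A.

1.50×10^-8 T

I_d = ε₀ dΦ_E/dt = ε₀ πR² (dE/dt) = (8.85×10^-12)(0.01611)(4.99×10^10) = 7.114×10^-3 A through the full plate area.
With r > R the enclosed displacement current is the full I_d; B = μ₀ I_d / (2πr) = 1.50×10^-8 T.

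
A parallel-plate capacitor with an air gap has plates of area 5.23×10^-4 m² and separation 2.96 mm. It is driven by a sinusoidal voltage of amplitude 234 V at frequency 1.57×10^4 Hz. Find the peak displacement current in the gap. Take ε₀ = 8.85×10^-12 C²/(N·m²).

3.61×10^-5 A

C = ε₀A/d = (8.85×10^-12)(5.23×10^-4)/(2.96×10^-3) = 1.564×10^-12 F; ω = 2πf = 9.865×10^4 rad/s.
I_d = C dV/dt, so |I_d|_max = C V₀ ω = (1.564×10^-12)(234)(9.865×10^4) = 3.61×10^-5 A.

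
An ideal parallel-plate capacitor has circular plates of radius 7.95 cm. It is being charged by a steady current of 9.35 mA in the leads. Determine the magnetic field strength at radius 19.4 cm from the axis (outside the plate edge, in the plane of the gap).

No conduction current crosses the gap, so I_d there equals the 9.35×10^-3 A in the leads.
Outside the plates the loop encloses all of I_d, so B·2πr = μ₀ I_d and B = 9.64×10^-9 T.

9.64×10^-9 T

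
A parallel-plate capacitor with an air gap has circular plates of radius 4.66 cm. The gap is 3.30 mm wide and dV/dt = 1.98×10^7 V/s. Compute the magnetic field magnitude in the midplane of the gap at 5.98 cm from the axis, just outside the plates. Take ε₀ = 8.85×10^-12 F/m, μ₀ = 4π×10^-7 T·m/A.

1.21×10^-9 T

dE/dt = (dV/dt)/d = 6.000×10^9 V/(m·s); I_d = ε₀(πR²)(dE/dt) = (8.85×10^-12)(6.822×10^-3)(6.000×10^9) = 3.622×10^-4 A.
With r > R the enclosed displacement current is the full I_d; B = μ₀ I_d / (2πr) = 1.21×10^-9 T.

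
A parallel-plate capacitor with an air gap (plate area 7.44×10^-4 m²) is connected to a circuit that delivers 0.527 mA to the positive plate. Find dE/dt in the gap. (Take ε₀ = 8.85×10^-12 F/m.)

8.00×10^10 V/(m·s)

Charge continuity gives I_d = I = 5.27×10^-4 A between the plates.
Then dE/dt = I_d/(ε₀A) = 8.00×10^10 V/(m·s).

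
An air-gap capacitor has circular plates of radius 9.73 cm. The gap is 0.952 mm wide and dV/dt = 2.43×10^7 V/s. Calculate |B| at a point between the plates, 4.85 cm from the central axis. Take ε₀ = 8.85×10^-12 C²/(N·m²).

dE/dt = (dV/dt)/d = 2.553×10^10 V/(m·s); I_d = ε₀(πR²)(dE/dt) = (8.85×10^-12)(0.02974)(2.553×10^10) = 6.719×10^-3 A.
∮B·dl = μ₀ I_d,enc with I_d,enc = I_d r²/R² = 1.669×10^-3 A; so B = μ₀ I_d,enc/(2πr) = 6.88×10^-9 T.

6.88×10^-9 T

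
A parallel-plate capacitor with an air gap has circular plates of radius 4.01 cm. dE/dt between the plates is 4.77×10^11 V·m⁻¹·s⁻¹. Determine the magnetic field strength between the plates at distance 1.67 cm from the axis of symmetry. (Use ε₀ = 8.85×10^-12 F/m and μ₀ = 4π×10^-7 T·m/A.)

I_d = ε₀ dΦ_E/dt = ε₀ πR² (dE/dt) = (8.85×10^-12)(5.052×10^-3)(4.77×10^11) = 0.02133 A through the full plate area.
For r < R the Ampère–Maxwell law gives B(2πr) = μ₀ I_d (r²/R²), so B = μ₀ I_d r/(2πR²) = (4π×10^-7)(0.02133)(0.0167)/(2π·0.0401²) = 4.43×10^-8 T.

4.43×10^-8 T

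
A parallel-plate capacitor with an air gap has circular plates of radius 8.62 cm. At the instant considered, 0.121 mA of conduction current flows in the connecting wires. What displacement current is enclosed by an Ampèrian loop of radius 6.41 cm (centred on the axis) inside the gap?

6.69×10^-5 A

No conduction current crosses the gap, so I_d there equals the 1.21×10^-4 A in the leads.
Through an area πr² the displacement current is I_d·(πr²/πR²) = I_d (r/R)² = 6.69×10^-5 A.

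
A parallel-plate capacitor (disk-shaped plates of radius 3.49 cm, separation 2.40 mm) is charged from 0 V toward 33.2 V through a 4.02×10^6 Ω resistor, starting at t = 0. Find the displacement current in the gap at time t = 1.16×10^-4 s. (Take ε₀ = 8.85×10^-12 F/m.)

1.07×10^-6 A

C = ε₀A/d = (8.85×10^-12)(3.826×10^-3)/(2.40×10^-3) = 1.411×10^-11 F and τ = RC = 5.672×10^-5 s. I_d in the gap equals the RC charging current.
I_d(t) = (V₀/R) e^(−t/τ) = 8.259×10^-6 · e^(−2.045) = 1.07×10^-6 A.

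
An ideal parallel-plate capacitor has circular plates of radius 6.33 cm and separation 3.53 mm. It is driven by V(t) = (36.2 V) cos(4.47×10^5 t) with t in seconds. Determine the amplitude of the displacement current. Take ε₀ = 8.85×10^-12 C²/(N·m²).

5.11×10^-4 A

(dE/dt)_max = V₀ω/d = 4.584×10^9 V/(m·s); ω = 4.47×10^5 rad/s.
I_d,max = ε₀ A (dE/dt)_max = (8.85×10^-12)(0.01259)(4.584×10^9) = 5.11×10^-4 A.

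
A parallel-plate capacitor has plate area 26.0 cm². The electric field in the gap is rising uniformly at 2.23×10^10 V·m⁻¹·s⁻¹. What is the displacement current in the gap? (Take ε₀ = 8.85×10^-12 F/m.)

5.13×10^-4 A

I_d = ε₀ A (dE/dt) = (8.85×10^-12)(2.60×10^-3 m²)(2.23×10^10) = 5.13×10^-4 A.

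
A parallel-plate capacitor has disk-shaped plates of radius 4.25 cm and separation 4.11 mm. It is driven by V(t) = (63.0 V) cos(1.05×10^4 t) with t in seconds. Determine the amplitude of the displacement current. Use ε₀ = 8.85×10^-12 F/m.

8.08×10^-6 A

(dE/dt)_max = V₀ω/d = 1.609×10^8 V/(m·s); ω = 1.05×10^4 rad/s.
I_d,max = ε₀ A (dE/dt)_max = (8.85×10^-12)(5.675×10^-3)(1.609×10^8) = 8.08×10^-6 A.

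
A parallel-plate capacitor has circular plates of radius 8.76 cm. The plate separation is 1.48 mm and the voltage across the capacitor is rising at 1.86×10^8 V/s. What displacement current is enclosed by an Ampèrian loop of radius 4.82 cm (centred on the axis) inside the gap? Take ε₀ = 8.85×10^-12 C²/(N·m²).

8.12×10^-3 A

dE/dt = (dV/dt)/d = 1.257×10^11 V/(m·s); I_d = ε₀(πR²)(dE/dt) = (8.85×10^-12)(0.02411)(1.257×10^11) = 0.02682 A.
Through an area πr² the displacement current is I_d·(πr²/πR²) = I_d (r/R)² = 8.12×10^-3 A.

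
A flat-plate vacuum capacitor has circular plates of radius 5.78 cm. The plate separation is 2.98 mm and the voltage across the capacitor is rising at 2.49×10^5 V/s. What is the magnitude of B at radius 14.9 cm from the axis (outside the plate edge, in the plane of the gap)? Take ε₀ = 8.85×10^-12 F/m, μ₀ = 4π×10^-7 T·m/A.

1.04×10^-11 T

dE/dt = (dV/dt)/d = 8.356×10^7 V/(m·s); I_d = ε₀(πR²)(dE/dt) = (8.85×10^-12)(0.01050)(8.356×10^7) = 7.765×10^-6 A.
With r > R the enclosed displacement current is the full I_d; B = μ₀ I_d / (2πr) = 1.04×10^-11 T.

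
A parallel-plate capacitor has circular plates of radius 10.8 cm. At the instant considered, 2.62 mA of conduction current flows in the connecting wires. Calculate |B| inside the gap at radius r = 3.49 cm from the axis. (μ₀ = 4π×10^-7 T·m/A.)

Between the plates the displacement current equals the wire current: I_d = 2.62 mA = 2.62×10^-3 A.
For r < R the Ampère–Maxwell law gives B(2πr) = μ₀ I_d (r²/R²), so B = μ₀ I_d r/(2πR²) = (4π×10^-7)(2.62×10^-3)(0.0349)/(2π·0.108²) = 1.57×10^-9 T.

1.57×10^-9 T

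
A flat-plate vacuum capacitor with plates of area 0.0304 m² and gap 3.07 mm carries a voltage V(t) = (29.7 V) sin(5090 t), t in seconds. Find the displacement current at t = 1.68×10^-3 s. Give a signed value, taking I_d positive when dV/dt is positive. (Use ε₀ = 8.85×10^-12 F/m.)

-8.51×10^-6 A

C = ε₀A/d = (8.85×10^-12)(0.0304)/(3.07×10^-3) = 8.764×10^-11 F. dV/dt = V₀ω·cos(ωt); at ωt = 8.5512 rad this factor is -0.6421.
I_d = C dV/dt = (8.764×10^-11)(29.7)(5090)(-0.6421) = -8.51×10^-6 A.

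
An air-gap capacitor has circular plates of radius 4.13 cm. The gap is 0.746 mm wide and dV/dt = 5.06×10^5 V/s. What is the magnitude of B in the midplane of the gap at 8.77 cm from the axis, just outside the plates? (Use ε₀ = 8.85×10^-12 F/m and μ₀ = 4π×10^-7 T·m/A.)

7.34×10^-11 T

I_d = C dV/dt with C = ε₀πR²/d = 6.358×10^-11 F, so I_d = (6.358×10^-11)(5.06×10^5) = 3.217×10^-5 A.
For r ≥ R the full I_d is enclosed: B = μ₀ I_d/(2πr) = (4π×10^-7)(3.217×10^-5)/(2π·0.0877) = 7.34×10^-11 T.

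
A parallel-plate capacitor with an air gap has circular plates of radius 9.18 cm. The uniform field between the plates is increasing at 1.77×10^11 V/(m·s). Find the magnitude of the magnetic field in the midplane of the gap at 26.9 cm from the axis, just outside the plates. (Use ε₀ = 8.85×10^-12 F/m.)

Total displacement current: I_d = ε₀(πR²)(dE/dt) = (8.85×10^-12)(0.02647)(1.77×10^11) = 0.04146 A.
For r ≥ R the full I_d is enclosed: B = μ₀ I_d/(2πr) = (4π×10^-7)(0.04146)/(2π·0.269) = 3.08×10^-8 T.

3.08×10^-8 T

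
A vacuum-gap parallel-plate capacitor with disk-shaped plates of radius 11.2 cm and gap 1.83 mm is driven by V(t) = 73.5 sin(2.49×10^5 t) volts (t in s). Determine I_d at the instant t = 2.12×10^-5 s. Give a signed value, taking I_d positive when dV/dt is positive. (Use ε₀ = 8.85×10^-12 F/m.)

dE/dt = (V₀ω/d)·cos(ωt) with ωt = 5.2788 rad: (73.5)(2.49×10^5)(0.5366)/(1.83×10^-3) = 5.366×10^9 V/(m·s).
I_d = ε₀ A dE/dt = (8.85×10^-12)(0.03941)(5.366×10^9) = 1.87×10^-3 A.

1.87×10^-3 A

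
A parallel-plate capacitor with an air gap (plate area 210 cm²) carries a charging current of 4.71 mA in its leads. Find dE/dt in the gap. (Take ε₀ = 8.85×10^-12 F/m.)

2.53×10^10 V/(m·s)

The displacement current between the plates equals the conduction current, I_d = 4.71 mA.
Then dE/dt = I_d/(ε₀A) = 2.53×10^10 V/(m·s).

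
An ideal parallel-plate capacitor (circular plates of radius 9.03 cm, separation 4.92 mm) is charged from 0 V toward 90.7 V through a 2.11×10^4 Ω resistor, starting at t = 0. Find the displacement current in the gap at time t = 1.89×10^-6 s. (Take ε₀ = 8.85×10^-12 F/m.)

6.15×10^-4 A

C = ε₀A/d = (8.85×10^-12)(0.02562)/(4.92×10^-3) = 4.608×10^-11 F, so τ = RC = 9.723×10^-7 s.
The conduction current is I(t) = (V₀/R) e^(−t/τ), and the displacement current between the plates equals it.
t/τ = 1.944; I_d = (90.7/2.11×10^4) · e^(−1.944) = (4.299×10^-3)(0.1431) = 6.15×10^-4 A.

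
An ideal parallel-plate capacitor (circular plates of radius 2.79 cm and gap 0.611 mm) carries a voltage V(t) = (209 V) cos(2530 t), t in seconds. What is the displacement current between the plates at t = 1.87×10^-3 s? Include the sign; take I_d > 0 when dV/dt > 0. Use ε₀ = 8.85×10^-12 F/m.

dE/dt = (V₀ω/d)·−sin(ωt) with ωt = 4.7311 rad: (209)(2530)(0.9998)/(6.11×10^-4) = 8.652×10^8 V/(m·s).
I_d = ε₀ A dE/dt = (8.85×10^-12)(2.445×10^-3)(8.652×10^8) = 1.87×10^-5 A.

1.87×10^-5 A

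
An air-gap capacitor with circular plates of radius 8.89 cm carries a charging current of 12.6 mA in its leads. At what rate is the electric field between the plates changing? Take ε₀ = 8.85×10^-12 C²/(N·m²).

5.73×10^10 V/(m·s)

By continuity, I_d in the gap equals the 12.6 mA flowing in the wire.
Since I_d = ε₀ A dE/dt, dE/dt = I_d/(ε₀A) = (0.0126)/((8.85×10^-12)(0.02483)) = 5.73×10^10 V/(m·s).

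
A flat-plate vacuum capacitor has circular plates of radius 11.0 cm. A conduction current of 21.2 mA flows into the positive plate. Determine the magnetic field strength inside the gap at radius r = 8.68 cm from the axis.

3.04×10^-8 T

By continuity the displacement current in the gap matches the conduction current: I_d = 0.0212 A.
∮B·dl = μ₀ I_d,enc with I_d,enc = I_d r²/R² = 0.01320 A; so B = μ₀ I_d,enc/(2πr) = 3.04×10^-8 T.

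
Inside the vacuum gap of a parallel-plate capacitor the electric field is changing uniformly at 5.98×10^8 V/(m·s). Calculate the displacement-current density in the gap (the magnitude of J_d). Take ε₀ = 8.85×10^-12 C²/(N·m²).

5.29×10^-3 A/m²

J_d = ε₀ dE/dt = (8.85×10^-12)(5.98×10^8) = 5.29×10^-3 A/m².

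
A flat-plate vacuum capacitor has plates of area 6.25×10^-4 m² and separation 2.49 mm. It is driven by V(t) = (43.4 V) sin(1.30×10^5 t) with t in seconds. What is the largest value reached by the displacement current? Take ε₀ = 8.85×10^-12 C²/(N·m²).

(dE/dt)_max = V₀ω/d = 2.266×10^9 V/(m·s); ω = 1.30×10^5 rad/s.
I_d,max = ε₀ A (dE/dt)_max = (8.85×10^-12)(6.25×10^-4)(2.266×10^9) = 1.25×10^-5 A.

1.25×10^-5 A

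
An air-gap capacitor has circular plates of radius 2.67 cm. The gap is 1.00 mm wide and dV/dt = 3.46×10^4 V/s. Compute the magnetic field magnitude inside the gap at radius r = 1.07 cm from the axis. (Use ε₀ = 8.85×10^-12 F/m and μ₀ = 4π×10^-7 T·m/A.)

2.06×10^-12 T

With E = V/d, dE/dt = 3.460×10^7 V/(m·s) and πR² = 2.240×10^-3 m², giving I_d = ε₀ πR² dE/dt = 6.859×10^-7 A.
For r < R the Ampère–Maxwell law gives B(2πr) = μ₀ I_d (r²/R²), so B = μ₀ I_d r/(2πR²) = (4π×10^-7)(6.859×10^-7)(0.0107)/(2π·0.0267²) = 2.06×10^-12 T.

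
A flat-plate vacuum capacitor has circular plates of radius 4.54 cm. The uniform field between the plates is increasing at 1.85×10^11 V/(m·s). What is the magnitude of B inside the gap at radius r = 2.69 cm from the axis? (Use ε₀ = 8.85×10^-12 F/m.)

Total displacement current: I_d = ε₀(πR²)(dE/dt) = (8.85×10^-12)(6.475×10^-3)(1.85×10^11) = 0.01060 A.
An Ampèrian loop of radius r encloses a fraction (r/R)² of I_d. Then B·2πr = μ₀ I_d (r/R)², giving B = μ₀ I_d r/(2πR²) = 2.77×10^-8 T.

2.77×10^-8 T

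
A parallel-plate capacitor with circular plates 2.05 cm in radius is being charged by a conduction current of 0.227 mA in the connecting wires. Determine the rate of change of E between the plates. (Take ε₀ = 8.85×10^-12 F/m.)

Charge continuity gives I_d = I = 2.27×10^-4 A between the plates.
Then dE/dt = I_d/(ε₀A) = 1.94×10^10 V/(m·s).

1.94×10^10 V/(m·s)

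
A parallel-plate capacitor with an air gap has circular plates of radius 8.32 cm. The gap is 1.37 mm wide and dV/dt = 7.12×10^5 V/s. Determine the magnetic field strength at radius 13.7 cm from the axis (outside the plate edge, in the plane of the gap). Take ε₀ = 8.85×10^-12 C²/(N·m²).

1.46×10^-10 T

I_d = C dV/dt with C = ε₀πR²/d = 1.405×10^-10 F, so I_d = (1.405×10^-10)(7.12×10^5) = 1.000×10^-4 A.
For r ≥ R the full I_d is enclosed: B = μ₀ I_d/(2πr) = (4π×10^-7)(1.000×10^-4)/(2π·0.137) = 1.46×10^-10 T.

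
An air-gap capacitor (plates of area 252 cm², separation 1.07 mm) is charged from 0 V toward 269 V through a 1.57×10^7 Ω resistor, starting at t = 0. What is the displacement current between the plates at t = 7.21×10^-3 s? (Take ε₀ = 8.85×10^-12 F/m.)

1.89×10^-6 A

C = ε₀A/d = (8.85×10^-12)(0.0252)/(1.07×10^-3) = 2.084×10^-10 F, so τ = RC = 3.272×10^-3 s.
The conduction current is I(t) = (V₀/R) e^(−t/τ), and the displacement current between the plates equals it.
t/τ = 2.204; I_d = (269/1.57×10^7) · e^(−2.204) = (1.713×10^-5)(0.1104) = 1.89×10^-6 A.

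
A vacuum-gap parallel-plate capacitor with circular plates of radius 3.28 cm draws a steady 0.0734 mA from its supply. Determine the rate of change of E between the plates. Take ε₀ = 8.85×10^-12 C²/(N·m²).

Charge continuity gives I_d = I = 7.34×10^-5 A between the plates.
Then dE/dt = I_d/(ε₀A) = 2.45×10^9 V/(m·s).

2.45×10^9 V/(m·s)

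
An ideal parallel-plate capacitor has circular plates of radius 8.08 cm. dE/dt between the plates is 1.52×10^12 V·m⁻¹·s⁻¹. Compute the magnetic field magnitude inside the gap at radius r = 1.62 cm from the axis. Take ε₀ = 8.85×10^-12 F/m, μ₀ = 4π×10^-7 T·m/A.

1.37×10^-7 T

Total displacement current: I_d = ε₀(πR²)(dE/dt) = (8.85×10^-12)(0.02051)(1.52×10^12) = 0.2759 A.
For r < R the Ampère–Maxwell law gives B(2πr) = μ₀ I_d (r²/R²), so B = μ₀ I_d r/(2πR²) = (4π×10^-7)(0.2759)(0.0162)/(2π·0.0808²) = 1.37×10^-7 T.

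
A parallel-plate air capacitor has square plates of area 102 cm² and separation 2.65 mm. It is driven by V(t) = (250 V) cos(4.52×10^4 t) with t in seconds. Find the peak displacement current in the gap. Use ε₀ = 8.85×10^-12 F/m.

3.85×10^-4 A

(dE/dt)_max = V₀ω/d = 4.264×10^9 V/(m·s); ω = 4.52×10^4 rad/s.
I_d,max = ε₀ A (dE/dt)_max = (8.85×10^-12)(0.0102)(4.264×10^9) = 3.85×10^-4 A.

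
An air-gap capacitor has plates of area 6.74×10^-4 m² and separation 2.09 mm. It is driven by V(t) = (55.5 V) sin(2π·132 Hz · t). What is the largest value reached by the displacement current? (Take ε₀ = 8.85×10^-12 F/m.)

C = ε₀A/d = (8.85×10^-12)(6.74×10^-4)/(2.09×10^-3) = 2.854×10^-12 F; ω = 2πf = 829.4 rad/s.
I_d = C dV/dt, so |I_d|_max = C V₀ ω = (2.854×10^-12)(55.5)(829.4) = 1.31×10^-7 A.

1.31×10^-7 A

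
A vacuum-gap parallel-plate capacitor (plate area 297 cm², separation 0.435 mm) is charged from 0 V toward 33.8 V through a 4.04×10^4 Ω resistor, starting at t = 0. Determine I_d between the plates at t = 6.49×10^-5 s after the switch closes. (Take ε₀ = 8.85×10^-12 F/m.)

With C = ε₀A/d = (8.85×10^-12)(0.0297)/(4.35×10^-4) = 6.042×10^-10 F, the time constant is τ = RC = 2.441×10^-5 s, so t/τ = 2.659 and e^(−t/τ) = 0.07002.
I_d = I_cond = (V₀/R) e^(−t/τ) = (8.366×10^-4)(0.07002) = 5.86×10^-5 A.

5.86×10^-5 A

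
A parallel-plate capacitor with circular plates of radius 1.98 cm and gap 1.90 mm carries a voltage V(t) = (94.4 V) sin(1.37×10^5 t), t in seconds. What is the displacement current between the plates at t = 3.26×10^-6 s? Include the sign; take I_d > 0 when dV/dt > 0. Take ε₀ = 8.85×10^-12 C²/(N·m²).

6.69×10^-5 A

dE/dt = (V₀ω/d)·cos(ωt) with ωt = 0.44662 rad: (94.4)(1.37×10^5)(0.9019)/(1.90×10^-3) = 6.139×10^9 V/(m·s).
I_d = ε₀ A dE/dt = (8.85×10^-12)(1.232×10^-3)(6.139×10^9) = 6.69×10^-5 A.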